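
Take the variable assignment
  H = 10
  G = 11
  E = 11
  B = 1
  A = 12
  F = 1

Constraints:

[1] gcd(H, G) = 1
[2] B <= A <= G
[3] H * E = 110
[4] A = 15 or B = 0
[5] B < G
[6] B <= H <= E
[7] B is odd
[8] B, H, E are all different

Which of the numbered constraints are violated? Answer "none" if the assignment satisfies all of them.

Constraints 2 and 4 do not hold.

[1] gcd(10, 11) = 1  yes
[2] values 1, 12, 11; A = 12 is not <= G = 11  no
[3] H * E = 10 * 11 = 110  yes
[4] A = 12 ≠ 15 and B = 1 ≠ 0; both disjuncts false  no
[5] B = 1, G = 11; 1 < 11  yes
[6] values 1 <= 10 <= 11  yes
[7] B = 1 is odd  yes
[8] values 1, 10, 11 are pairwise distinct  yes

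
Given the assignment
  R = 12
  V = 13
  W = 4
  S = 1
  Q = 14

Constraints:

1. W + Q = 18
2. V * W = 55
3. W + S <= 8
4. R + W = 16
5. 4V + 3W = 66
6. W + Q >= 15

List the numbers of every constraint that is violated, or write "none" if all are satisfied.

1. W + Q = 4 + 14 = 18 — holds.
2. V * W = 13 * 4 = 52, not 55 — fails.
3. W + S = 4 + 1 = 5; 5 ≤ 8 — holds.
4. R + W = 12 + 4 = 16 — holds.
5. 4V + 3W = 4(13) + 3(4) = 64, not 66 — fails.
6. W + Q = 4 + 14 = 18; 18 ≥ 15 — holds.

Violated: 2, 5.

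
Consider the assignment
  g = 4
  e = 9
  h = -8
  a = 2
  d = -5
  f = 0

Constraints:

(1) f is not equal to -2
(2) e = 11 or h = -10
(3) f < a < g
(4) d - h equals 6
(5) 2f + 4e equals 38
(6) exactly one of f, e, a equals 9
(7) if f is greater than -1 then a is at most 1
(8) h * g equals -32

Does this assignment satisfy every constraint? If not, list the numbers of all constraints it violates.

No — constraints 2, 4, 5, and 7 are not satisfied.

(1) f = 0, and 0 ≠ -2 — holds.
(2) e = 9 ≠ 11 and h = -8 ≠ -10; both disjuncts false — fails.
(3) values 0 < 2 < 4 — holds.
(4) d - h = -5 - (-8) = 3, not 6 — fails.
(5) 2f + 4e = 2(0) + 4(9) = 36, not 38 — fails.
(6) f=0, e=9, a=2; 1 of them equals 9 — holds.
(7) f = 0 > -1, so we need a ≤ 1; but a = 2 > 1 — fails.
(8) h * g = -8 * 4 = -32 — holds.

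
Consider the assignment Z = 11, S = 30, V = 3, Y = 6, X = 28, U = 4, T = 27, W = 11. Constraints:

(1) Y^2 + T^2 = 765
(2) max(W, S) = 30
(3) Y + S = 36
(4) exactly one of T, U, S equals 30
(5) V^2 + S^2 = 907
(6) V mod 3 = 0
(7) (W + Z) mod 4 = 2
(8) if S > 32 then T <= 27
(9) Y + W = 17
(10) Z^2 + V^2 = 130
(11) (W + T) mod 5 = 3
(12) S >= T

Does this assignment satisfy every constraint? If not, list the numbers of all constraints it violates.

Constraint 5 does not hold.

(1) Y^2 + T^2 = 6^2 + 27^2 = 36 + 729 = 765  ✓
(2) max(11, 30) = 30  ✓
(3) Y + S = 6 + 30 = 36  ✓
(4) T=27, U=4, S=30; 1 of them equals 30  ✓
(5) V^2 + S^2 = 3^2 + 30^2 = 9 + 900 = 909, not 907  ✗
(6) 3 mod 3 = 0  ✓
(7) W + Z = 22; 22 mod 4 = 2  ✓
(8) S = 30, not > 32; antecedent false, conditional vacuously true  ✓
(9) Y + W = 6 + 11 = 17  ✓
(10) Z^2 + V^2 = 11^2 + 3^2 = 121 + 9 = 130  ✓
(11) W + T = 38; 38 mod 5 = 3  ✓
(12) S = 30, T = 27; 30 ≥ 27  ✓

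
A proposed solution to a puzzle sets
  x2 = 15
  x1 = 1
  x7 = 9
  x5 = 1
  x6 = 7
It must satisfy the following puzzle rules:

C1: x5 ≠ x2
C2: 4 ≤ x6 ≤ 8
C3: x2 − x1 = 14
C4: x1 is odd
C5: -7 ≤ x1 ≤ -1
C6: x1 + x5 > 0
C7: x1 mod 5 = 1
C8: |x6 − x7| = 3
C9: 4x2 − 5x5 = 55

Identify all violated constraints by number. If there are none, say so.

Constraints 5 and 8 do not hold.

C1: x5 = 1, x2 = 15; distinct — holds.
C2: x6 = 7 lies in [4, 8] — holds.
C3: x2 − x1 = 15 − 1 = 14 — holds.
C4: x1 = 1 is odd — holds.
C5: x1 = 1 is outside [-7, -1] — fails.
C6: x1 + x5 = 1 + 1 = 2; 2 > 0 — holds.
C7: 1 mod 5 = 1 — holds.
C8: |7 − 9| = 2, not 3 — fails.
C9: 4x2 − 5x5 = 4(15) − 5(1) = 55 — holds.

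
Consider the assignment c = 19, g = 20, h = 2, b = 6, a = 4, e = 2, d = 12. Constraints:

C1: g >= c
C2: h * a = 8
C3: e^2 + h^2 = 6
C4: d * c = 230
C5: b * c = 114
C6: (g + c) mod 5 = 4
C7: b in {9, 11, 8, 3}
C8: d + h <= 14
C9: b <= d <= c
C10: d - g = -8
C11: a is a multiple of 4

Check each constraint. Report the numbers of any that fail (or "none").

C1: g = 20, c = 19; 20 ≥ 19  ✓
C2: h * a = 2 * 4 = 8  ✓
C3: e^2 + h^2 = 2^2 + 2^2 = 4 + 4 = 8, not 6  ✗
C4: d * c = 12 * 19 = 228, not 230  ✗
C5: b * c = 6 * 19 = 114  ✓
C6: g + c = 39; 39 mod 5 = 4  ✓
C7: b = 6 is not in {9, 11, 8, 3}  ✗
C8: d + h = 12 + 2 = 14; 14 ≤ 14  ✓
C9: values 6 <= 12 <= 19  ✓
C10: d - g = 12 - 20 = -8  ✓
C11: 4 / 4 = 1, so 4 divides 4  ✓

Constraints 3, 4, 7 are violated.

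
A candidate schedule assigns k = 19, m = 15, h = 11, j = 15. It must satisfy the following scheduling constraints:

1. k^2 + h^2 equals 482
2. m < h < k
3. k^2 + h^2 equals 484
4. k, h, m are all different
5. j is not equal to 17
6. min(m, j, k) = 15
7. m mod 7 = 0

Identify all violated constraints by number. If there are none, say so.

1. k^2 + h^2 = 19^2 + 11^2 = 361 + 121 = 482  ✔
2. values 15, 11, 19; m = 15 is not < h = 11  ✘
3. k^2 + h^2 = 19^2 + 11^2 = 361 + 121 = 482, not 484  ✘
4. values 19, 11, 15 are pairwise distinct  ✔
5. j = 15, and 15 ≠ 17  ✔
6. min(15, 15, 19) = 15  ✔
7. 15 mod 7 = 1, not 0  ✘

No — constraints 2, 3, and 7 are not satisfied.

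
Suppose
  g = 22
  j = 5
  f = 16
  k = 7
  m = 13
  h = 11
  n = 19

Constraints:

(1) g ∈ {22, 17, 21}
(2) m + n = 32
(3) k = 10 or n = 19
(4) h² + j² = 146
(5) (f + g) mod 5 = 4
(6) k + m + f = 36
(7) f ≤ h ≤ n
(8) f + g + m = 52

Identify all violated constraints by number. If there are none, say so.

Constraints 5, 7, and 8 are violated.

(1) g = 22 is in {22, 17, 21}  yes
(2) m + n = 13 + 19 = 32  yes
(3) k = 7 ≠ 10, but n = 19 = 19 (second disjunct)  yes
(4) h² + j² = 11² + 5² = 121 + 25 = 146  yes
(5) f + g = 38; 38 mod 5 = 3, not 4  no
(6) k + m + f = 7 + 13 + 16 = 36  yes
(7) values 16, 11, 19; f = 16 is not ≤ h = 11  no
(8) f + g + m = 16 + 22 + 13 = 51, not 52  no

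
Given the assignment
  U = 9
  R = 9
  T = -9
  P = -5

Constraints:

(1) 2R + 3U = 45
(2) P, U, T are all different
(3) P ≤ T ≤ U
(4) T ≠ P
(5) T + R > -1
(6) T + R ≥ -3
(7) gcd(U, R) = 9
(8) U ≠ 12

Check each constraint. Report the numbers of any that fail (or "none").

The assignment fails constraint 3.

(1) 2R + 3U = 2(9) + 3(9) = 45 — satisfied.
(2) values -5, 9, -9 are pairwise distinct — satisfied.
(3) values -5, -9, 9; P = -5 is not ≤ T = -9 — violated.
(4) T = -9, P = -5; distinct — satisfied.
(5) T + R = -9 + 9 = 0; 0 > -1 — satisfied.
(6) T + R = -9 + 9 = 0; 0 ≥ -3 — satisfied.
(7) gcd(9, 9) = 9 — satisfied.
(8) U = 9, and 9 ≠ 12 — satisfied.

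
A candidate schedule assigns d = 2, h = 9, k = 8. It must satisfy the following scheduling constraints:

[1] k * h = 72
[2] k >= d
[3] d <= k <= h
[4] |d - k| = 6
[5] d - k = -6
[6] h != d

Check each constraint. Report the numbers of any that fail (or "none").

[1] k * h = 8 * 9 = 72 — holds.
[2] k = 8, d = 2; 8 ≥ 2 — holds.
[3] values 2 <= 8 <= 9 — holds.
[4] |2 - 8| = 6 — holds.
[5] d - k = 2 - 8 = -6 — holds.
[6] h = 9, d = 2; distinct — holds.

No violations.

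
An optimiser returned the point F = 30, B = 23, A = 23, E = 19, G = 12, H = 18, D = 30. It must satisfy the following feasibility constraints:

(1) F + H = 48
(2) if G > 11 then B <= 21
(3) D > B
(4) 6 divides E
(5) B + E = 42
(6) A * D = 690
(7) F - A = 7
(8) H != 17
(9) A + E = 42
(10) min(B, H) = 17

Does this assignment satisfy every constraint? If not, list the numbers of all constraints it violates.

(1) F + H = 30 + 18 = 48  true
(2) G = 12 > 11, so we need B ≤ 21; but B = 23 > 21  false
(3) D = 30, B = 23; 30 > 23  true
(4) 19 = 6*3 + 1, so 6 does not divide 19  false
(5) B + E = 23 + 19 = 42  true
(6) A * D = 23 * 30 = 690  true
(7) F - A = 30 - 23 = 7  true
(8) H = 18, and 18 ≠ 17  true
(9) A + E = 23 + 19 = 42  true
(10) min(23, 18) = 18, not 17  false

Violated: 2, 4, and 10.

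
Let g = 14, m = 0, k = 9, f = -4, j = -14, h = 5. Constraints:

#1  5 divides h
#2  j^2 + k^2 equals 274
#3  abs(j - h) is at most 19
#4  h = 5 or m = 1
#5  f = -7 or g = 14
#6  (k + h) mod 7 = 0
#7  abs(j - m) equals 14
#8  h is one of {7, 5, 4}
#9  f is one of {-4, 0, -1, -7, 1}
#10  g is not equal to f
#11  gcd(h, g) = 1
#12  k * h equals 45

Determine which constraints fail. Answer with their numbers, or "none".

The assignment fails constraint 2.

#1 5 / 5 = 1, so 5 divides 5 — holds.
#2 j^2 + k^2 = (-14)^2 + 9^2 = 196 + 81 = 277, not 274 — fails.
#3 abs(-14 - 5) = 19; 19 ≤ 19 — holds.
#4 h = 5 = 5 (first disjunct) — holds.
#5 f = -4 ≠ -7, but g = 14 = 14 (second disjunct) — holds.
#6 k + h = 14; 14 mod 7 = 0 — holds.
#7 abs(-14 - 0) = 14 — holds.
#8 h = 5 is in {7, 5, 4} — holds.
#9 f = -4 is in {-4, 0, -1, -7, 1} — holds.
#10 g = 14, f = -4; distinct — holds.
#11 gcd(5, 14) = 1 — holds.
#12 k * h = 9 * 5 = 45 — holds.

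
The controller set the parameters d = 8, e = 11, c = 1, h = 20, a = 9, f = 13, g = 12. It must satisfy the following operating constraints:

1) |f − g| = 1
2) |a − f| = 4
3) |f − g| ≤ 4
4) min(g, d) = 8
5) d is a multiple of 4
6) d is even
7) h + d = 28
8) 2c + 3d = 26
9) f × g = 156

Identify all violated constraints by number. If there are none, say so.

None — every constraint holds.

1) |13 − 12| = 1 — satisfied.
2) |9 − 13| = 4 — satisfied.
3) |13 − 12| = 1; 1 ≤ 4 — satisfied.
4) min(12, 8) = 8 — satisfied.
5) 8 / 4 = 2, so 4 divides 8 — satisfied.
6) d = 8 is even — satisfied.
7) h + d = 20 + 8 = 28 — satisfied.
8) 2c + 3d = 2(1) + 3(8) = 26 — satisfied.
9) f × g = 13 × 12 = 156 — satisfied.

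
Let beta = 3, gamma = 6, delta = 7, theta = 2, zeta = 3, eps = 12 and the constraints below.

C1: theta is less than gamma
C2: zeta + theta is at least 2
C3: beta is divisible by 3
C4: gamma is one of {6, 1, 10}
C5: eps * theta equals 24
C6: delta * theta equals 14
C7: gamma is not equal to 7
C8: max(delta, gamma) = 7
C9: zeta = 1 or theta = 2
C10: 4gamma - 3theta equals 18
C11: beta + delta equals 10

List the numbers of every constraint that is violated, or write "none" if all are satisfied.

C1: theta = 2, gamma = 6; 2 < 6  OK
C2: zeta + theta = 3 + 2 = 5; 5 ≥ 2  OK
C3: 3 / 3 = 1, so 3 divides 3  OK
C4: gamma = 6 is in {6, 1, 10}  OK
C5: eps * theta = 12 * 2 = 24  OK
C6: delta * theta = 7 * 2 = 14  OK
C7: gamma = 6, and 6 ≠ 7  OK
C8: max(7, 6) = 7  OK
C9: zeta = 3 ≠ 1, but theta = 2 = 2 (second disjunct)  OK
C10: 4gamma - 3theta = 4(6) - 3(2) = 18  OK
C11: beta + delta = 3 + 7 = 10  OK

All constraints are satisfied.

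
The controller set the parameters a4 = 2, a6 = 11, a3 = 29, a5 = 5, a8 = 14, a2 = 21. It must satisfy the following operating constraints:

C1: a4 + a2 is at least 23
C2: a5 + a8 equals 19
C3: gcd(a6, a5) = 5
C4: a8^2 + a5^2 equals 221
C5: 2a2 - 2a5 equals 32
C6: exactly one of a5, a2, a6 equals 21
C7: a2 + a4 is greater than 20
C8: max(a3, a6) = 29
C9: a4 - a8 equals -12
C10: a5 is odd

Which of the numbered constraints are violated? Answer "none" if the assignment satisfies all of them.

Constraint 3 is violated.

C1: a4 + a2 = 2 + 21 = 23; 23 ≥ 23 — holds.
C2: a5 + a8 = 5 + 14 = 19 — holds.
C3: gcd(11, 5) = 1, not 5 — fails.
C4: a8^2 + a5^2 = 14^2 + 5^2 = 196 + 25 = 221 — holds.
C5: 2a2 - 2a5 = 2(21) - 2(5) = 32 — holds.
C6: a5=5, a2=21, a6=11; 1 of them equals 21 — holds.
C7: a2 + a4 = 21 + 2 = 23; 23 > 20 — holds.
C8: max(29, 11) = 29 — holds.
C9: a4 - a8 = 2 - 14 = -12 — holds.
C10: a5 = 5 is odd — holds.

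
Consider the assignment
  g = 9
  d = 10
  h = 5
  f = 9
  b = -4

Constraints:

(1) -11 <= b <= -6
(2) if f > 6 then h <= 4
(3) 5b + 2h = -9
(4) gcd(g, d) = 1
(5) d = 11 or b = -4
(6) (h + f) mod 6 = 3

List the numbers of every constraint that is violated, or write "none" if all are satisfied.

(1) b = -4 is outside [-11, -6]  ✗
(2) f = 9 > 6, so we need h ≤ 4; but h = 5 > 4  ✗
(3) 5b + 2h = 5(-4) + 2(5) = -10, not -9  ✗
(4) gcd(9, 10) = 1  ✓
(5) d = 10 ≠ 11, but b = -4 = -4 (second disjunct)  ✓
(6) h + f = 14; 14 mod 6 = 2, not 3  ✗

Violated: 1, 2, 3, and 6.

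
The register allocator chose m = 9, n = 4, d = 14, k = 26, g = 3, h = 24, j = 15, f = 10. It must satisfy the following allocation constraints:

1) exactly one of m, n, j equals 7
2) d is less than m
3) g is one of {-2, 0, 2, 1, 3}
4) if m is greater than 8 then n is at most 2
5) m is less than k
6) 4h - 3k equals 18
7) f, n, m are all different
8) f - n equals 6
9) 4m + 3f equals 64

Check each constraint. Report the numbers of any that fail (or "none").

Violated: 1, 2, 4, and 9.

1) m=9, n=4, j=15; 0 of them equal 7, not exactly one  false
2) d = 14, m = 9; 14 ≥ 9 (want <)  false
3) g = 3 is in {-2, 0, 2, 1, 3}  true
4) m = 9 > 8, so we need n ≤ 2; but n = 4 > 2  false
5) m = 9, k = 26; 9 < 26  true
6) 4h - 3k = 4(24) - 3(26) = 18  true
7) values 10, 4, 9 are pairwise distinct  true
8) f - n = 10 - 4 = 6  true
9) 4m + 3f = 4(9) + 3(10) = 66, not 64  false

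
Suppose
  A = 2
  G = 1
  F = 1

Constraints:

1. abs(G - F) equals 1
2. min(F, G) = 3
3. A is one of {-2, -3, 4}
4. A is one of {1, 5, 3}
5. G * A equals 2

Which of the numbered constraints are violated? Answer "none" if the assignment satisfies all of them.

1. abs(1 - 1) = 0, not 1  FAIL
2. min(1, 1) = 1, not 3  FAIL
3. A = 2 is not in {-2, -3, 4}  FAIL
4. A = 2 is not in {1, 5, 3}  FAIL
5. G * A = 1 * 2 = 2  OK

Violated: 1, 2, 3, and 4.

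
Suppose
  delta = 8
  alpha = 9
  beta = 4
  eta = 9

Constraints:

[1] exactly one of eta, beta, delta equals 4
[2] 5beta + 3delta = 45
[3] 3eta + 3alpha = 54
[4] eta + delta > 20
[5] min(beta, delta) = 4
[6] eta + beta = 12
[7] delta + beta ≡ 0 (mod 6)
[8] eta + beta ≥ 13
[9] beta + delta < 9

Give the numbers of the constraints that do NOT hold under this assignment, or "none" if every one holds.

Constraints 2, 4, 6, and 9 do not hold.

[1] eta=9, beta=4, delta=8; 1 of them equals 4 — holds.
[2] 5beta + 3delta = 5(4) + 3(8) = 44, not 45 — fails.
[3] 3eta + 3alpha = 3(9) + 3(9) = 54 — holds.
[4] eta + delta = 9 + 8 = 17; 17 ≤ 20, bound 20 not met — fails.
[5] min(4, 8) = 4 — holds.
[6] eta + beta = 9 + 4 = 13, not 12 — fails.
[7] delta + beta = 12; 12 mod 6 = 0 — holds.
[8] eta + beta = 9 + 4 = 13; 13 ≥ 13 — holds.
[9] beta + delta = 4 + 8 = 12; 12 ≥ 9, bound 9 not met — fails.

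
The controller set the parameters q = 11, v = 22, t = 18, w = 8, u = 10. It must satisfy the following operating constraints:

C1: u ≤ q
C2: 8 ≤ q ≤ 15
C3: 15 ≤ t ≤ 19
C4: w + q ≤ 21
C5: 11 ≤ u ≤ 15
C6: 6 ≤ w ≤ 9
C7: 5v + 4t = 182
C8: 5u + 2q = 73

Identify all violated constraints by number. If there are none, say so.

The assignment fails constraints 5, 8.

C1: u = 10, q = 11; 10 ≤ 11 — holds.
C2: q = 11 lies in [8, 15] — holds.
C3: t = 18 lies in [15, 19] — holds.
C4: w + q = 8 + 11 = 19; 19 ≤ 21 — holds.
C5: u = 10 is outside [11, 15] — fails.
C6: w = 8 lies in [6, 9] — holds.
C7: 5v + 4t = 5(22) + 4(18) = 182 — holds.
C8: 5u + 2q = 5(10) + 2(11) = 72, not 73 — fails.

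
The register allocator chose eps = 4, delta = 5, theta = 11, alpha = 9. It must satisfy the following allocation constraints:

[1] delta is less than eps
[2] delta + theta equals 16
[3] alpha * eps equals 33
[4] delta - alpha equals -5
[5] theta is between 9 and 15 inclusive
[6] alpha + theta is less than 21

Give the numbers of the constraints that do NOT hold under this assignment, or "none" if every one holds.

[1] delta = 5, eps = 4; 5 ≥ 4 (want <) — violated.
[2] delta + theta = 5 + 11 = 16 — satisfied.
[3] alpha * eps = 9 * 4 = 36, not 33 — violated.
[4] delta - alpha = 5 - 9 = -4, not -5 — violated.
[5] theta = 11 lies in [9, 15] — satisfied.
[6] alpha + theta = 9 + 11 = 20; 20 < 21 — satisfied.

Violated: 1, 3, and 4.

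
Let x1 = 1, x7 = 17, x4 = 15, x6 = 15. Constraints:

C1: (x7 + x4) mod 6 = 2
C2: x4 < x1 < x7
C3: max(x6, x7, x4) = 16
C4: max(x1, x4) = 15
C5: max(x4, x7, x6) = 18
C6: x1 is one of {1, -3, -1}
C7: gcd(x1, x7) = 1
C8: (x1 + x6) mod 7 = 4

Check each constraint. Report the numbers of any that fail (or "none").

C1: x7 + x4 = 32; 32 mod 6 = 2  holds
C2: values 15, 1, 17; x4 = 15 is not < x1 = 1  fails
C3: max(15, 17, 15) = 17, not 16  fails
C4: max(1, 15) = 15  holds
C5: max(15, 17, 15) = 17, not 18  fails
C6: x1 = 1 is in {1, -3, -1}  holds
C7: gcd(1, 17) = 1  holds
C8: x1 + x6 = 16; 16 mod 7 = 2, not 4  fails

Violated: 2, 3, 5, 8.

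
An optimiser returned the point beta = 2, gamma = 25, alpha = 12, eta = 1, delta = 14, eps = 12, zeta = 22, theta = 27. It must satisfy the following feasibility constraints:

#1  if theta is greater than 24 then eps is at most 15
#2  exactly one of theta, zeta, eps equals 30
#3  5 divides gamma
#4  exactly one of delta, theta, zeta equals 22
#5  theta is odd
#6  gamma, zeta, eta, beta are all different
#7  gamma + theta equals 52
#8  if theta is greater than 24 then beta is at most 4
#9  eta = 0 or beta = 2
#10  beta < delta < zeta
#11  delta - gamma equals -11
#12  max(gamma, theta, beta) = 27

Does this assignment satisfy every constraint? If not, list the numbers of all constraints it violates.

#1 theta = 27 > 24, so we need eps ≤ 15; eps = 12 ≤ 15 — OK.
#2 theta=27, zeta=22, eps=12; 0 of them equal 30, not exactly one — violated.
#3 25 / 5 = 5, so 5 divides 25 — OK.
#4 delta=14, theta=27, zeta=22; 1 of them equals 22 — OK.
#5 theta = 27 is odd — OK.
#6 values 25, 22, 1, 2 are pairwise distinct — OK.
#7 gamma + theta = 25 + 27 = 52 — OK.
#8 theta = 27 > 24, so we need beta ≤ 4; beta = 2 ≤ 4 — OK.
#9 eta = 1 ≠ 0, but beta = 2 = 2 (second disjunct) — OK.
#10 values 2 < 14 < 22 — OK.
#11 delta - gamma = 14 - 25 = -11 — OK.
#12 max(25, 27, 2) = 27 — OK.

Constraint 2 does not hold.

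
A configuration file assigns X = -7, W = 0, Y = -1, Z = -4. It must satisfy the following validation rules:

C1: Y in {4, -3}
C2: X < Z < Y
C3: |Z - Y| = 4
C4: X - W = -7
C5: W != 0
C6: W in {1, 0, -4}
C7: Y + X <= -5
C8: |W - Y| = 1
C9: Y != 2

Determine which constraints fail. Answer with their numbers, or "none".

C1: Y = -1 is not in {4, -3}  false
C2: values -7 < -4 < -1  true
C3: |-4 - (-1)| = 3, not 4  false
C4: X - W = -7 - 0 = -7  true
C5: W = 0, but 0 is required to differ  false
C6: W = 0 is in {1, 0, -4}  true
C7: Y + X = -1 + (-7) = -8; -8 ≤ -5  true
C8: |0 - (-1)| = 1  true
C9: Y = -1, and -1 ≠ 2  true

Constraints 1, 3, 5 are violated.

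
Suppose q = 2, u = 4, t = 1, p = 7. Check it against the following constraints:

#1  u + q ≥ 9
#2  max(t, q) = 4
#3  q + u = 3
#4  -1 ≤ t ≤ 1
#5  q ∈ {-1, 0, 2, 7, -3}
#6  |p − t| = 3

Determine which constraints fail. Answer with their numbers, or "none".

Constraints 1, 2, 3, and 6 are violated.

#1 u + q = 4 + 2 = 6; 6 < 9, bound 9 not met  ✘
#2 max(1, 2) = 2, not 4  ✘
#3 q + u = 2 + 4 = 6, not 3  ✘
#4 t = 1 lies in [-1, 1]  ✔
#5 q = 2 is in {-1, 0, 2, 7, -3}  ✔
#6 |7 − 1| = 6, not 3  ✘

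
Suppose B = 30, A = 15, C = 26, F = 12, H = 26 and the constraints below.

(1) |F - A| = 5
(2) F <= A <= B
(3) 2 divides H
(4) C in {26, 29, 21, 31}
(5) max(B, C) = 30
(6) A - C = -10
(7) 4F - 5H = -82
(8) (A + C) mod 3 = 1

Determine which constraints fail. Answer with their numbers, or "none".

(1) |12 - 15| = 3, not 5 — violated.
(2) values 12 <= 15 <= 30 — OK.
(3) 26 / 2 = 13, so 2 divides 26 — OK.
(4) C = 26 is in {26, 29, 21, 31} — OK.
(5) max(30, 26) = 30 — OK.
(6) A - C = 15 - 26 = -11, not -10 — violated.
(7) 4F - 5H = 4(12) - 5(26) = -82 — OK.
(8) A + C = 41; 41 mod 3 = 2, not 1 — violated.

Constraints 1, 6, and 8 do not hold.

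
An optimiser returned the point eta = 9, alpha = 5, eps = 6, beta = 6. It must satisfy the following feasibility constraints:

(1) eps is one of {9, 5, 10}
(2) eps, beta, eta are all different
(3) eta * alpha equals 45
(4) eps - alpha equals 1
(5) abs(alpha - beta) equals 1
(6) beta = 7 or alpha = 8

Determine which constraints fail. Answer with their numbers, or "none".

(1) eps = 6 is not in {9, 5, 10} — does not hold.
(2) eps = beta = 6, not all different — does not hold.
(3) eta * alpha = 9 * 5 = 45 — holds.
(4) eps - alpha = 6 - 5 = 1 — holds.
(5) abs(5 - 6) = 1 — holds.
(6) beta = 6 ≠ 7 and alpha = 5 ≠ 8; both disjuncts false — does not hold.

Constraints 1, 2, and 6 do not hold.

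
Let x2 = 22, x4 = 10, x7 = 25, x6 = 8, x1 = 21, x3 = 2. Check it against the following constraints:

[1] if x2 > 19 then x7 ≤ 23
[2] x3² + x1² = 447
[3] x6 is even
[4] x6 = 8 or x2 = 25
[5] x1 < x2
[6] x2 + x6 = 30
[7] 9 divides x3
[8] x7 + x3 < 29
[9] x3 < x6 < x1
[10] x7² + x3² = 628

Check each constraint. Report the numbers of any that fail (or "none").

Violated: 1, 2, 7, and 10.

[1] x2 = 22 > 19, so we need x7 ≤ 23; but x7 = 25 > 23  FAIL
[2] x3² + x1² = 2² + 21² = 4 + 441 = 445, not 447  FAIL
[3] x6 = 8 is even  OK
[4] x6 = 8 = 8 (first disjunct)  OK
[5] x1 = 21, x2 = 22; 21 < 22  OK
[6] x2 + x6 = 22 + 8 = 30  OK
[7] 2 = 9×0 + 2, so 9 does not divide 2  FAIL
[8] x7 + x3 = 25 + 2 = 27; 27 < 29  OK
[9] values 2 < 8 < 21  OK
[10] x7² + x3² = 25² + 2² = 625 + 4 = 629, not 628  FAIL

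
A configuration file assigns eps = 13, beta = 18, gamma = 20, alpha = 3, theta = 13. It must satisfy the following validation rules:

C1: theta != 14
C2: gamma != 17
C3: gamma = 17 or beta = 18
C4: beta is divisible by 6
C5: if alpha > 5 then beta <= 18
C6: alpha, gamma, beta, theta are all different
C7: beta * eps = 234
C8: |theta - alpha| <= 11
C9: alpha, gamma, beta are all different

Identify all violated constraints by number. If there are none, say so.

C1: theta = 13, and 13 ≠ 14 — satisfied.
C2: gamma = 20, and 20 ≠ 17 — satisfied.
C3: gamma = 20 ≠ 17, but beta = 18 = 18 (second disjunct) — satisfied.
C4: 18 / 6 = 3, so 6 divides 18 — satisfied.
C5: alpha = 3, not > 5; antecedent false, conditional vacuously true — satisfied.
C6: values 3, 20, 18, 13 are pairwise distinct — satisfied.
C7: beta * eps = 18 * 13 = 234 — satisfied.
C8: |13 - 3| = 10; 10 ≤ 11 — satisfied.
C9: values 3, 20, 18 are pairwise distinct — satisfied.

No violations.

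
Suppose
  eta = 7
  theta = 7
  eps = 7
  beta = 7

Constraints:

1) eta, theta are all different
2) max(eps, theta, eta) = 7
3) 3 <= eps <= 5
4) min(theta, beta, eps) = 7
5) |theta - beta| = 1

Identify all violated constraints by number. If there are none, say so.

Constraints 1, 3, 5 do not hold.

1) eta = theta = 7, not all different — violated.
2) max(7, 7, 7) = 7 — satisfied.
3) eps = 7 is outside [3, 5] — violated.
4) min(7, 7, 7) = 7 — satisfied.
5) |7 - 7| = 0, not 1 — violated.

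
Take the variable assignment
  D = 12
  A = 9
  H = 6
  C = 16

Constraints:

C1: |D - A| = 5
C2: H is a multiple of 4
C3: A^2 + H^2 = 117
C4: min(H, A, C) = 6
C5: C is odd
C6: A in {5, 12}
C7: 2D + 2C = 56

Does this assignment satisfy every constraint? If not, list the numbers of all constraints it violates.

C1: |12 - 9| = 3, not 5 — does not hold.
C2: 6 = 4*1 + 2, so 4 does not divide 6 — does not hold.
C3: A^2 + H^2 = 9^2 + 6^2 = 81 + 36 = 117 — holds.
C4: min(6, 9, 16) = 6 — holds.
C5: C = 16 is even — does not hold.
C6: A = 9 is not in {5, 12} — does not hold.
C7: 2D + 2C = 2(12) + 2(16) = 56 — holds.

Constraints 1, 2, 5, and 6 are violated.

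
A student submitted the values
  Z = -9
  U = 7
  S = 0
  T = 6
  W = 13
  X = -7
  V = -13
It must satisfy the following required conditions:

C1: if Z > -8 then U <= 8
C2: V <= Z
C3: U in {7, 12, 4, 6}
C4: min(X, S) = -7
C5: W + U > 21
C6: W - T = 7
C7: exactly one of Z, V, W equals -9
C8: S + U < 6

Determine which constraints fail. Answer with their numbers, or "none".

Constraints 5 and 8 are violated.

C1: Z = -9, not > -8; antecedent false, conditional vacuously true  ✔
C2: V = -13, Z = -9; -13 ≤ -9  ✔
C3: U = 7 is in {7, 12, 4, 6}  ✔
C4: min(-7, 0) = -7  ✔
C5: W + U = 13 + 7 = 20; 20 ≤ 21, bound 21 not met  ✘
C6: W - T = 13 - 6 = 7  ✔
C7: Z=-9, V=-13, W=13; 1 of them equals -9  ✔
C8: S + U = 0 + 7 = 7; 7 ≥ 6, bound 6 not met  ✘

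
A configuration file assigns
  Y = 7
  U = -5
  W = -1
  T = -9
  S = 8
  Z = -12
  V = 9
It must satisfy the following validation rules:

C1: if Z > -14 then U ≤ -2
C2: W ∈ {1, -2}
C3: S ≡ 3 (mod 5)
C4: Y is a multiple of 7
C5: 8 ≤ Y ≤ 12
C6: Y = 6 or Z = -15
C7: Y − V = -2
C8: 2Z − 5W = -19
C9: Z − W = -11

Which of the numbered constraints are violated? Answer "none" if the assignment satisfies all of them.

C1: Z = -12 > -14, so we need U ≤ -2; U = -5 ≤ -2  true
C2: W = -1 is not in {1, -2}  false
C3: 8 mod 5 = 3  true
C4: 7 / 7 = 1, so 7 divides 7  true
C5: Y = 7 is outside [8, 12]  false
C6: Y = 7 ≠ 6 and Z = -12 ≠ -15; both disjuncts false  false
C7: Y − V = 7 − 9 = -2  true
C8: 2Z − 5W = 2(-12) − 5(-1) = -19  true
C9: Z − W = -12 − (-1) = -11  true

Constraints 2, 5, and 6 do not hold.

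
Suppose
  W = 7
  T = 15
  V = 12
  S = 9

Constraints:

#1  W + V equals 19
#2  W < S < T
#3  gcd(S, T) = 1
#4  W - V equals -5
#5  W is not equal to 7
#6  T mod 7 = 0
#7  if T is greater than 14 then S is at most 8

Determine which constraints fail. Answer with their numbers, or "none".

#1 W + V = 7 + 12 = 19  true
#2 values 7 < 9 < 15  true
#3 gcd(9, 15) = 3, not 1  false
#4 W - V = 7 - 12 = -5  true
#5 W = 7, but 7 is required to differ  false
#6 15 mod 7 = 1, not 0  false
#7 T = 15 > 14, so we need S ≤ 8; but S = 9 > 8  false

No — constraints 3, 5, 6, and 7 are not satisfied.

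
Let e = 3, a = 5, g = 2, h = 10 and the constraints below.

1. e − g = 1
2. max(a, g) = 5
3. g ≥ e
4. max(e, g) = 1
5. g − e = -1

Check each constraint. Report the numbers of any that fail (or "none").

Violated: 3, 4.

1. e − g = 3 − 2 = 1  OK
2. max(5, 2) = 5  OK
3. g = 2, e = 3; 2 < 3 (want ≥)  FAIL
4. max(3, 2) = 3, not 1  FAIL
5. g − e = 2 − 3 = -1  OK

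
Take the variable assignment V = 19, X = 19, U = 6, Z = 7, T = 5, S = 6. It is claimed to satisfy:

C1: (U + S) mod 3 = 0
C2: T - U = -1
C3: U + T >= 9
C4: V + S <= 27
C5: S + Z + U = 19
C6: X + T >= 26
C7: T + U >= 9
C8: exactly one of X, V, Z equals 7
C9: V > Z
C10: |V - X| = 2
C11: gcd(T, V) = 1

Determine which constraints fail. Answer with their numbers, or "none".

C1: U + S = 12; 12 mod 3 = 0  holds
C2: T - U = 5 - 6 = -1  holds
C3: U + T = 6 + 5 = 11; 11 ≥ 9  holds
C4: V + S = 19 + 6 = 25; 25 ≤ 27  holds
C5: S + Z + U = 6 + 7 + 6 = 19  holds
C6: X + T = 19 + 5 = 24; 24 < 26, bound 26 not met  fails
C7: T + U = 5 + 6 = 11; 11 ≥ 9  holds
C8: X=19, V=19, Z=7; 1 of them equals 7  holds
C9: V = 19, Z = 7; 19 > 7  holds
C10: |19 - 19| = 0, not 2  fails
C11: gcd(5, 19) = 1  holds

No — constraints 6 and 10 are not satisfied.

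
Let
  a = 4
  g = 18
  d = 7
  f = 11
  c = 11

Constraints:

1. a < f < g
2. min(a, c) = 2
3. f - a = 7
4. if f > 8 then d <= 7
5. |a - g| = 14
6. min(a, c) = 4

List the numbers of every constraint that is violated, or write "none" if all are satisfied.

1. values 4 < 11 < 18 — satisfied.
2. min(4, 11) = 4, not 2 — violated.
3. f - a = 11 - 4 = 7 — satisfied.
4. f = 11 > 8, so we need d ≤ 7; d = 7 ≤ 7 — satisfied.
5. |4 - 18| = 14 — satisfied.
6. min(4, 11) = 4 — satisfied.

No — constraint 2 is not satisfied.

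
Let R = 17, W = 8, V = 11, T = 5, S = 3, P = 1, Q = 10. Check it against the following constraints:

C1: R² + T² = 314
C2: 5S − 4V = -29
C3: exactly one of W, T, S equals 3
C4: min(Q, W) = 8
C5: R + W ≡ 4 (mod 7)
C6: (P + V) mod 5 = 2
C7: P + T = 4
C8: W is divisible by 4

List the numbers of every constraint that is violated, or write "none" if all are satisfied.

C1: R² + T² = 17² + 5² = 289 + 25 = 314  OK
C2: 5S − 4V = 5(3) − 4(11) = -29  OK
C3: W=8, T=5, S=3; 1 of them equals 3  OK
C4: min(10, 8) = 8  OK
C5: R + W = 25; 25 mod 7 = 4  OK
C6: P + V = 12; 12 mod 5 = 2  OK
C7: P + T = 1 + 5 = 6, not 4  FAIL
C8: 8 / 4 = 2, so 4 divides 8  OK

The assignment fails constraint 7.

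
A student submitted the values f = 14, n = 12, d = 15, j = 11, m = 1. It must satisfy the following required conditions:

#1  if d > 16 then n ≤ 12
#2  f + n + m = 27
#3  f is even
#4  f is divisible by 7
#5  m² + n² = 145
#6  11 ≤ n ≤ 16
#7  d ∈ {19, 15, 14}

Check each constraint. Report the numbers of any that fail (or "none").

No violations.

#1 d = 15, not > 16; antecedent false, conditional vacuously true  ✓
#2 f + n + m = 14 + 12 + 1 = 27  ✓
#3 f = 14 is even  ✓
#4 14 / 7 = 2, so 7 divides 14  ✓
#5 m² + n² = 1² + 12² = 1 + 144 = 145  ✓
#6 n = 12 lies in [11, 16]  ✓
#7 d = 15 is in {19, 15, 14}  ✓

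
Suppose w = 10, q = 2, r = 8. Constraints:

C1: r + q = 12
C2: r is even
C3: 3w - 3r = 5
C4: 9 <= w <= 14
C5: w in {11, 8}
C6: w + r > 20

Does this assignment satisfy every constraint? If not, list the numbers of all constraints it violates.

Constraints 1, 3, 5, and 6 are violated.

C1: r + q = 8 + 2 = 10, not 12  no
C2: r = 8 is even  yes
C3: 3w - 3r = 3(10) - 3(8) = 6, not 5  no
C4: w = 10 lies in [9, 14]  yes
C5: w = 10 is not in {11, 8}  no
C6: w + r = 10 + 8 = 18; 18 ≤ 20, bound 20 not met  no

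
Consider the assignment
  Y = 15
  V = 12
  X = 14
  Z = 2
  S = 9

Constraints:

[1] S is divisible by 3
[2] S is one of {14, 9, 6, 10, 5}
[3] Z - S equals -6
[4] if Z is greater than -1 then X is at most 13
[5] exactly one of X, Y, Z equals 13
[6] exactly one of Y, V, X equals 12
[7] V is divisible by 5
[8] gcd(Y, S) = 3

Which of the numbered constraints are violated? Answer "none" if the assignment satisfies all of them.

[1] 9 / 3 = 3, so 3 divides 9 — satisfied.
[2] S = 9 is in {14, 9, 6, 10, 5} — satisfied.
[3] Z - S = 2 - 9 = -7, not -6 — violated.
[4] Z = 2 > -1, so we need X ≤ 13; but X = 14 > 13 — violated.
[5] X=14, Y=15, Z=2; 0 of them equal 13, not exactly one — violated.
[6] Y=15, V=12, X=14; 1 of them equals 12 — satisfied.
[7] 12 = 5*2 + 2, so 5 does not divide 12 — violated.
[8] gcd(15, 9) = 3 — satisfied.

Constraints 3, 4, 5, 7 do not hold.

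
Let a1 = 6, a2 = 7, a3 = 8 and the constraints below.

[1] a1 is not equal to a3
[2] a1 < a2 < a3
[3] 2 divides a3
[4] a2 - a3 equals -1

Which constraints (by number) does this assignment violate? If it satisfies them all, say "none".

[1] a1 = 6, a3 = 8; distinct  true
[2] values 6 < 7 < 8  true
[3] 8 / 2 = 4, so 2 divides 8  true
[4] a2 - a3 = 7 - 8 = -1  true

None — every constraint holds.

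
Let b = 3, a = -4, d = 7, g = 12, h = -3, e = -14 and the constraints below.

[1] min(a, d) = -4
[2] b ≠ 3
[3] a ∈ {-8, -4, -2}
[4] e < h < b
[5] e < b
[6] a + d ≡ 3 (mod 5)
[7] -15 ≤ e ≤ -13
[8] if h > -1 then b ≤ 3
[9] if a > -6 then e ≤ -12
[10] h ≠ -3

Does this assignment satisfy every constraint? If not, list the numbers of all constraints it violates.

Violated: 2 and 10.

[1] min(-4, 7) = -4 — OK.
[2] b = 3, but 3 is required to differ — violated.
[3] a = -4 is in {-8, -4, -2} — OK.
[4] values -14 < -3 < 3 — OK.
[5] e = -14, b = 3; -14 < 3 — OK.
[6] a + d = 3; 3 mod 5 = 3 — OK.
[7] e = -14 lies in [-15, -13] — OK.
[8] h = -3, not > -1; antecedent false, conditional vacuously true — OK.
[9] a = -4 > -6, so we need e ≤ -12; e = -14 ≤ -12 — OK.
[10] h = -3, but -3 is required to differ — violated.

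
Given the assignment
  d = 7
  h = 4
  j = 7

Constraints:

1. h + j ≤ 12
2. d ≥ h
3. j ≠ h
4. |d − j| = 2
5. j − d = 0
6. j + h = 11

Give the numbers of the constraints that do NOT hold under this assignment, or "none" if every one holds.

No — constraint 4 is not satisfied.

1. h + j = 4 + 7 = 11; 11 ≤ 12 — OK.
2. d = 7, h = 4; 7 ≥ 4 — OK.
3. j = 7, h = 4; distinct — OK.
4. |7 − 7| = 0, not 2 — violated.
5. j − d = 7 − 7 = 0 — OK.
6. j + h = 7 + 4 = 11 — OK.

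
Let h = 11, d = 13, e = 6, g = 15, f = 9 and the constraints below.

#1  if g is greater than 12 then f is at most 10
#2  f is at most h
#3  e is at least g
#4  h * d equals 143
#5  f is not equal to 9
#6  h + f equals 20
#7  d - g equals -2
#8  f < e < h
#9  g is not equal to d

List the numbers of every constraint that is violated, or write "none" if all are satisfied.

#1 g = 15 > 12, so we need f ≤ 10; f = 9 ≤ 10  yes
#2 f = 9, h = 11; 9 ≤ 11  yes
#3 e = 6, g = 15; 6 < 15 (want ≥)  no
#4 h * d = 11 * 13 = 143  yes
#5 f = 9, but 9 is required to differ  no
#6 h + f = 11 + 9 = 20  yes
#7 d - g = 13 - 15 = -2  yes
#8 values 9, 6, 11; f = 9 is not < e = 6  no
#9 g = 15, d = 13; distinct  yes

Constraints 3, 5, and 8 are violated.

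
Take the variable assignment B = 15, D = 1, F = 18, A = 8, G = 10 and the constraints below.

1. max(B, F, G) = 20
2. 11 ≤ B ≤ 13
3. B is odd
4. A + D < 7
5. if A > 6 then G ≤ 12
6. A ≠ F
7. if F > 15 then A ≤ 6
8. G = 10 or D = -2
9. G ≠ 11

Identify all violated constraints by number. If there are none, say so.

1. max(15, 18, 10) = 18, not 20  FAIL
2. B = 15 is outside [11, 13]  FAIL
3. B = 15 is odd  OK
4. A + D = 8 + 1 = 9; 9 ≥ 7, bound 7 not met  FAIL
5. A = 8 > 6, so we need G ≤ 12; G = 10 ≤ 12  OK
6. A = 8, F = 18; distinct  OK
7. F = 18 > 15, so we need A ≤ 6; but A = 8 > 6  FAIL
8. G = 10 = 10 (first disjunct)  OK
9. G = 10, and 10 ≠ 11  OK

Constraints 1, 2, 4, and 7 do not hold.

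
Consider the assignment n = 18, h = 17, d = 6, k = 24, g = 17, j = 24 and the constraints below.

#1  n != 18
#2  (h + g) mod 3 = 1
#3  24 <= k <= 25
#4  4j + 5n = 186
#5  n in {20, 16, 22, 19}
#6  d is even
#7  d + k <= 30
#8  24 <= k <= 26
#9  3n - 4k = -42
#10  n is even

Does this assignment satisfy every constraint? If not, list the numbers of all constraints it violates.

Violated: 1 and 5.

#1 n = 18, but 18 is required to differ — fails.
#2 h + g = 34; 34 mod 3 = 1 — holds.
#3 k = 24 lies in [24, 25] — holds.
#4 4j + 5n = 4(24) + 5(18) = 186 — holds.
#5 n = 18 is not in {20, 16, 22, 19} — fails.
#6 d = 6 is even — holds.
#7 d + k = 6 + 24 = 30; 30 ≤ 30 — holds.
#8 k = 24 lies in [24, 26] — holds.
#9 3n - 4k = 3(18) - 4(24) = -42 — holds.
#10 n = 18 is even — holds.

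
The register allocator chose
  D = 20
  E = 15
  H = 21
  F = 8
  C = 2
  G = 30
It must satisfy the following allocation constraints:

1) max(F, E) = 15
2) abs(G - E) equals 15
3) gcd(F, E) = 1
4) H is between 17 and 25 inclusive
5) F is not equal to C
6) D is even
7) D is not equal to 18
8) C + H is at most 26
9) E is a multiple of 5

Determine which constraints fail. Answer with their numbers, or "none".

1) max(8, 15) = 15 — holds.
2) abs(30 - 15) = 15 — holds.
3) gcd(8, 15) = 1 — holds.
4) H = 21 lies in [17, 25] — holds.
5) F = 8, C = 2; distinct — holds.
6) D = 20 is even — holds.
7) D = 20, and 20 ≠ 18 — holds.
8) C + H = 2 + 21 = 23; 23 ≤ 26 — holds.
9) 15 / 5 = 3, so 5 divides 15 — holds.

No violations.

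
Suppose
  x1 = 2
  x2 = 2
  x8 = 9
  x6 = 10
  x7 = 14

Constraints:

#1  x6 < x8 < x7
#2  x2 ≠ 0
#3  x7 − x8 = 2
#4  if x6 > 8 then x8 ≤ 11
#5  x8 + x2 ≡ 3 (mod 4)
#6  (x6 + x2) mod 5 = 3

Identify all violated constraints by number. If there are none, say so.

Constraints 1, 3, 6 do not hold.

#1 values 10, 9, 14; x6 = 10 is not < x8 = 9  ✘
#2 x2 = 2, and 2 ≠ 0  ✔
#3 x7 − x8 = 14 − 9 = 5, not 2  ✘
#4 x6 = 10 > 8, so we need x8 ≤ 11; x8 = 9 ≤ 11  ✔
#5 x8 + x2 = 11; 11 mod 4 = 3  ✔
#6 x6 + x2 = 12; 12 mod 5 = 2, not 3  ✘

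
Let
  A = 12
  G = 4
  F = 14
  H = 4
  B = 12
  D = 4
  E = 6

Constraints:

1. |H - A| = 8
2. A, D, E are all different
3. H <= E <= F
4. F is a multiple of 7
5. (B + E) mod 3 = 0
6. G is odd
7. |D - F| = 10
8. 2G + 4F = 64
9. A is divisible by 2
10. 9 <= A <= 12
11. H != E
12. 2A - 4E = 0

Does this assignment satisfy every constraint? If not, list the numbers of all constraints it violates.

Violated: 6.

1. |4 - 12| = 8  ✓
2. values 12, 4, 6 are pairwise distinct  ✓
3. values 4 <= 6 <= 14  ✓
4. 14 / 7 = 2, so 7 divides 14  ✓
5. B + E = 18; 18 mod 3 = 0  ✓
6. G = 4 is even  ✗
7. |4 - 14| = 10  ✓
8. 2G + 4F = 2(4) + 4(14) = 64  ✓
9. 12 / 2 = 6, so 2 divides 12  ✓
10. A = 12 lies in [9, 12]  ✓
11. H = 4, E = 6; distinct  ✓
12. 2A - 4E = 2(12) - 4(6) = 0  ✓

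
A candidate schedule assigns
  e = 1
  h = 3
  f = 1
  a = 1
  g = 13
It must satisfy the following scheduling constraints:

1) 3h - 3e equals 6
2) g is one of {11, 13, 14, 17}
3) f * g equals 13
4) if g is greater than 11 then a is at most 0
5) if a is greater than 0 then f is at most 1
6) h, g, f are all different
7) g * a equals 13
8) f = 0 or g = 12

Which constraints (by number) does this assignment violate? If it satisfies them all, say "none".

1) 3h - 3e = 3(3) - 3(1) = 6  true
2) g = 13 is in {11, 13, 14, 17}  true
3) f * g = 1 * 13 = 13  true
4) g = 13 > 11, so we need a ≤ 0; but a = 1 > 0  false
5) a = 1 > 0, so we need f ≤ 1; f = 1 ≤ 1  true
6) values 3, 13, 1 are pairwise distinct  true
7) g * a = 13 * 1 = 13  true
8) f = 1 ≠ 0 and g = 13 ≠ 12; both disjuncts false  false

No — constraints 4, 8 are not satisfied.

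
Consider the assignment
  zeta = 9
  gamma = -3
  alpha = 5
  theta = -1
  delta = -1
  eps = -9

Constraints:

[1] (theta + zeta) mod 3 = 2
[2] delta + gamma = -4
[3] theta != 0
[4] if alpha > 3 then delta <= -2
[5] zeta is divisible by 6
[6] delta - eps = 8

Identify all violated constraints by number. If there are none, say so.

Constraints 4, 5 do not hold.

[1] theta + zeta = 8; 8 mod 3 = 2 — OK.
[2] delta + gamma = -1 + (-3) = -4 — OK.
[3] theta = -1, and -1 ≠ 0 — OK.
[4] alpha = 5 > 3, so we need delta ≤ -2; but delta = -1 > -2 — violated.
[5] 9 = 6*1 + 3, so 6 does not divide 9 — violated.
[6] delta - eps = -1 - (-9) = 8 — OK.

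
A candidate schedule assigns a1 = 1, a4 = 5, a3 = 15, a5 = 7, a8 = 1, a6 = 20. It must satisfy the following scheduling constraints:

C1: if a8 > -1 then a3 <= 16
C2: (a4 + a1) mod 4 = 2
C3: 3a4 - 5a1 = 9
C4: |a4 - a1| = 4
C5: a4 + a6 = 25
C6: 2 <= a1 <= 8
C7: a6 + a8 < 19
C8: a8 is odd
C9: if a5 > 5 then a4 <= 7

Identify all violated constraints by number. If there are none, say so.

Constraints 3, 6, 7 are violated.

C1: a8 = 1 > -1, so we need a3 ≤ 16; a3 = 15 ≤ 16  holds
C2: a4 + a1 = 6; 6 mod 4 = 2  holds
C3: 3a4 - 5a1 = 3(5) - 5(1) = 10, not 9  fails
C4: |5 - 1| = 4  holds
C5: a4 + a6 = 5 + 20 = 25  holds
C6: a1 = 1 is outside [2, 8]  fails
C7: a6 + a8 = 20 + 1 = 21; 21 ≥ 19, bound 19 not met  fails
C8: a8 = 1 is odd  holds
C9: a5 = 7 > 5, so we need a4 ≤ 7; a4 = 5 ≤ 7  holds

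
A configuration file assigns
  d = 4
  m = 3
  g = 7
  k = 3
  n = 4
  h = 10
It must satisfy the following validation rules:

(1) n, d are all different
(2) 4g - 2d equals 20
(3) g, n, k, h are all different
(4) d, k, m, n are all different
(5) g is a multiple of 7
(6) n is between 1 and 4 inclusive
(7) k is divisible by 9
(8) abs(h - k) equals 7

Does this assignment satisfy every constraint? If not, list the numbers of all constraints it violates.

(1) n = d = 4, not all different  false
(2) 4g - 2d = 4(7) - 2(4) = 20  true
(3) values 7, 4, 3, 10 are pairwise distinct  true
(4) k = m = 3, not all different  false
(5) 7 / 7 = 1, so 7 divides 7  true
(6) n = 4 lies in [1, 4]  true
(7) 3 = 9*0 + 3, so 9 does not divide 3  false
(8) abs(10 - 3) = 7  true

The assignment fails constraints 1, 4, and 7.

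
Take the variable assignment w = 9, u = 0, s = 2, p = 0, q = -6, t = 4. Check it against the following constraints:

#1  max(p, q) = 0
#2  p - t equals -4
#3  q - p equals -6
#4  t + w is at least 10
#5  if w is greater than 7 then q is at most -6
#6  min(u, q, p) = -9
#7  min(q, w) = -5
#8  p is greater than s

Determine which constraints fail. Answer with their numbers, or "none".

No — constraints 6, 7, and 8 are not satisfied.

#1 max(0, -6) = 0 — satisfied.
#2 p - t = 0 - 4 = -4 — satisfied.
#3 q - p = -6 - 0 = -6 — satisfied.
#4 t + w = 4 + 9 = 13; 13 ≥ 10 — satisfied.
#5 w = 9 > 7, so we need q ≤ -6; q = -6 ≤ -6 — satisfied.
#6 min(0, -6, 0) = -6, not -9 — violated.
#7 min(-6, 9) = -6, not -5 — violated.
#8 p = 0, s = 2; 0 ≤ 2 (want >) — violated.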